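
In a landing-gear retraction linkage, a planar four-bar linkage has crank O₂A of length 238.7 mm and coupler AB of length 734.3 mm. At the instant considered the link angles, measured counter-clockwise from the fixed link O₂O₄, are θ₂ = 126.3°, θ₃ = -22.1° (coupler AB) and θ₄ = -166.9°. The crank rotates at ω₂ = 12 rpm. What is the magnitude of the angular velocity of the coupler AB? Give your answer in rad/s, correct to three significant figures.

0.651

ω₂ = 1.257 rad/s (from 12 rpm).
Differentiating the loop-closure r₂e^{iθ₂}+r₃e^{iθ₃}=r₁+r₄e^{iθ₄} gives r₂ω₂e^{iθ₂}+r₃ω₃e^{iθ₃}=r₄ω₄e^{iθ₄}.
Eliminating the other unknown: ω₃ = r₂ω₂ sin(θ₄−θ₂) / [r₃ sin(θ₃−θ₄)].
Numerator sine = +0.91914; denominator sine = +0.57643.
Result = 0.2387·1.257·(+0.91914) / (0.7343·(+0.57643)) = +0.65136 rad/s; magnitude 0.65136 rad/s.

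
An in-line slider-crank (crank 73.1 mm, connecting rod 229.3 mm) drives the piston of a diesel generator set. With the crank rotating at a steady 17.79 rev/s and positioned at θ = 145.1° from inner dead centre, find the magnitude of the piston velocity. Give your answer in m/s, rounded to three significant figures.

ω = 2π·17.8 = 111.8 rad/s
For an in-line slider-crank, x = r cosθ + √(L² − r² sin²θ), so v = −rω sinθ·[1 + r cosθ/√(L² − r² sin²θ)].
With r = 0.0731 m, L = 0.2293 m, θ = 145.1°: √(L² − r² sin²θ) = 0.22545 m.
v = −0.0731·111.8·0.57215·[1 + 0.0731·-0.82015/0.22545] = -3.4318 m/s.
|v| = 3.4318 m/s.

3.43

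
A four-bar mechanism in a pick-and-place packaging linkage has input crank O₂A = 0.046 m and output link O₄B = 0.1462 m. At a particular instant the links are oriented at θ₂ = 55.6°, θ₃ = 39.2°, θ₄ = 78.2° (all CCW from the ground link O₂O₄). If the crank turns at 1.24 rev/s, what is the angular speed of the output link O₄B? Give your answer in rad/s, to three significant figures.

1.10

ω₂ = 7.791 rad/s (from 1.24 rev/s).
Differentiating the loop-closure r₂e^{iθ₂}+r₃e^{iθ₃}=r₁+r₄e^{iθ₄} gives r₂ω₂e^{iθ₂}+r₃ω₃e^{iθ₃}=r₄ω₄e^{iθ₄}.
Eliminating the other unknown: ω₄ = r₂ω₂ sin(θ₂−θ₃) / [r₄ sin(θ₄−θ₃)].
Numerator sine = +0.28234; denominator sine = +0.62932.
Result = 0.046·7.791·(+0.28234) / (0.1462·(+0.62932)) = +1.0998 rad/s; magnitude 1.0998 rad/s.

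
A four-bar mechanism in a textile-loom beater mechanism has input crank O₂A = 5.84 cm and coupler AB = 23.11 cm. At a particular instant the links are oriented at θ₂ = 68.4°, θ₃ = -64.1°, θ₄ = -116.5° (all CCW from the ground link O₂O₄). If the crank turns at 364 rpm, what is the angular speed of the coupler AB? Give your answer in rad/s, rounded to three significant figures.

1.04

ω₂ = 38.12 rad/s (from 364 rpm).
Differentiating the loop-closure r₂e^{iθ₂}+r₃e^{iθ₃}=r₁+r₄e^{iθ₄} gives r₂ω₂e^{iθ₂}+r₃ω₃e^{iθ₃}=r₄ω₄e^{iθ₄}.
Eliminating the other unknown: ω₃ = r₂ω₂ sin(θ₄−θ₂) / [r₃ sin(θ₃−θ₄)].
Numerator sine = +0.08542; denominator sine = +0.79229.
Result = 0.0584·38.12·(+0.08542) / (0.2311·(+0.79229)) = +1.0385 rad/s; magnitude 1.0385 rad/s.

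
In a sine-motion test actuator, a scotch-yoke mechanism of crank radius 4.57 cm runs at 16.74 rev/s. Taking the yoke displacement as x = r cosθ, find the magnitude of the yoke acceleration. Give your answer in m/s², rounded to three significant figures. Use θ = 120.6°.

257

ω = 105.2 rad/s (from 16.74 rev/s).
x = r cosθ ⇒ ẍ = −rω² cosθ (ω constant).
|a| = rω²|cosθ| = 0.0457·(105.2)²·|cos 120.6°| = 257.36 m/s².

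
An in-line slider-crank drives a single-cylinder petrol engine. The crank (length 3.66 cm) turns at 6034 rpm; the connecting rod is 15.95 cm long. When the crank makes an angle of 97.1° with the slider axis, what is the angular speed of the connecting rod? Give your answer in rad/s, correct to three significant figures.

ω = 631.9 rad/s (converted from 6034 rpm).
The rod makes angle φ with the slider axis where L sinφ = r sinθ; differentiating, L cosφ·φ̇ = r ω cosθ.
L cosφ = √(L² − r² sin²θ) = 0.15531 m.
|ω_rod| = r ω |cosθ| / √(L² − r² sin²θ) = 0.0366·631.9·0.12360/0.15531 = 18.405 rad/s.

18.4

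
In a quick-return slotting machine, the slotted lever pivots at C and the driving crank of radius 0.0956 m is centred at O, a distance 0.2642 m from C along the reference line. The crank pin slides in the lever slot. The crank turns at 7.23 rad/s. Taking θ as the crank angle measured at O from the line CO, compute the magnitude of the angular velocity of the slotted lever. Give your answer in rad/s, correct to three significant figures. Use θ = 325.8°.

1.80

ω = 7.23 rad/s
Crank pin A relative to C: A = (d + r cosθ, r sinθ); lever angle φ = atan2(r sinθ, d + r cosθ).
Differentiating tanφ: φ̇ = rω(d cosθ + r)/(d² + r² + 2dr cosθ).
d² + r² + 2dr cosθ = |CA|² = 0.120721 m²;  d cosθ + r = +0.31411 m.
|ω_lever| = |0.0956·7.23·+0.31411| / 0.120721 = 1.7985 rad/s.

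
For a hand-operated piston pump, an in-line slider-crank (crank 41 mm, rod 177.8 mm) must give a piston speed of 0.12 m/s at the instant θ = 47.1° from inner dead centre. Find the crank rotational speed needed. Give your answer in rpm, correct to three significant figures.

For an in-line slider-crank, |v_piston| = rω|sinθ|·[1 + r cosθ/√(L² − r² sin²θ)].
With r = 0.041 m, L = 0.1778 m, θ = 47.1°: the bracketed kinematic factor |dx/dθ| = 0.034818 m.
ω = v/|dx/dθ| = 0.12/0.034818 = 3.4465 rad/s.
N = 60ω/(2π) = 32.912 rpm.

32.9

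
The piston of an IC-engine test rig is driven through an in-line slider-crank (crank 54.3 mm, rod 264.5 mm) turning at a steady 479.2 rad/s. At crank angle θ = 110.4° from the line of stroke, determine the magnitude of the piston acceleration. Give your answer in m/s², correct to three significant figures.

6310

ω = 479.2 rad/s
x(θ) = r cosθ + √(L² − r² sin²θ); with ω constant, a = ω²·d²x/dθ².
d²x/dθ² = −r cosθ − r²(cos2θ)/√u − r⁴ sin²2θ/(4u^{3/2}),  u = L² − r² sin²θ = 0.06737 m².
Substituting r = 0.0543 m, L = 0.2645 m, θ = 110.4°: d²x/dθ² = +0.027474 m.
a = ω²·d²x/dθ² = (479.2)²·(+0.027474) = +6308.8 m/s²;  |a| = 6308.8 m/s².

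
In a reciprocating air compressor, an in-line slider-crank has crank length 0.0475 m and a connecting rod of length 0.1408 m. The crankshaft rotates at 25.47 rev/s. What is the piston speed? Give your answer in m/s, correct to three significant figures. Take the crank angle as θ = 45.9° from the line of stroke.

ω = 2π·25.5 = 160 rad/s
For an in-line slider-crank, x = r cosθ + √(L² − r² sin²θ), so v = −rω sinθ·[1 + r cosθ/√(L² − r² sin²θ)].
With r = 0.0475 m, L = 0.1408 m, θ = 45.9°: √(L² − r² sin²θ) = 0.13661 m.
v = −0.0475·160·0.71813·[1 + 0.0475·0.69591/0.13661] = -6.7798 m/s.
|v| = 6.7798 m/s.

6.78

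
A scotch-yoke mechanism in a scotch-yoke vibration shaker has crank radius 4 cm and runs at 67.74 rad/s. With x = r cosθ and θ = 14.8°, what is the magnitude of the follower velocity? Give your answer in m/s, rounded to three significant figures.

0.692

ω = 67.74 rad/s
x = r cosθ ⇒ ẋ = −rω sinθ.
|v| = rω|sinθ| = 0.04·67.74·|sin 14.8°| = 0.69216 m/s.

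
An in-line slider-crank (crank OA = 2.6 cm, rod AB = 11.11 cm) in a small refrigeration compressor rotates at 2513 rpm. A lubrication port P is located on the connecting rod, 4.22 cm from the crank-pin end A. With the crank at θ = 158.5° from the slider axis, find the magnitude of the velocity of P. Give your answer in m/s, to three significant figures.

4.57

ω = 263.2 rad/s.  Crank-pin speed |V_A| = rω = 6.8422 m/s, perpendicular to OA.
Rod angle: sinφ = −(r/L) sinθ ⇒ φ = -4.920°; ω_rod = −rω cosθ/√(L²−r²sin²θ) = +57.512 rad/s.
V_P = V_A + ω_rod × AP, with AP = 0.0422 m along the rod.
Components: V_Px = −rω sinθ − a·ω_rod·sinφ = -2.2995 m/s;  V_Py = rω cosθ + a·ω_rod·cosφ = -3.948 m/s.
|V_P| = √(V_Px² + V_Py²) = 4.5689 m/s.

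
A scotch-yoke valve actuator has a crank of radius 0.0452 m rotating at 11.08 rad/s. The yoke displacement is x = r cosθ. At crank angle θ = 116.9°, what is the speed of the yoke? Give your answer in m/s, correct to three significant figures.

ω = 11.08 rad/s
x = r cosθ ⇒ ẋ = −rω sinθ.
|v| = rω|sinθ| = 0.0452·11.08·|sin 116.9°| = 0.44663 m/s.

0.447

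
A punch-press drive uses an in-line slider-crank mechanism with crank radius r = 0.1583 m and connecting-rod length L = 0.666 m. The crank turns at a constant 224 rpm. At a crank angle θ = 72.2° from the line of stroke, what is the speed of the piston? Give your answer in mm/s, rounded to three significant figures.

ω = 2π·224/60 = 23.46 rad/s
For an in-line slider-crank, x = r cosθ + √(L² − r² sin²θ), so v = −rω sinθ·[1 + r cosθ/√(L² − r² sin²θ)].
With r = 0.1583 m, L = 0.666 m, θ = 72.2°: √(L² − r² sin²θ) = 0.64872 m.
v = −0.1583·23.46·0.95213·[1 + 0.1583·0.30570/0.64872] = -3.7993 m/s.
|v| = 3.7993 m/s = 3799.3 mm/s.

3800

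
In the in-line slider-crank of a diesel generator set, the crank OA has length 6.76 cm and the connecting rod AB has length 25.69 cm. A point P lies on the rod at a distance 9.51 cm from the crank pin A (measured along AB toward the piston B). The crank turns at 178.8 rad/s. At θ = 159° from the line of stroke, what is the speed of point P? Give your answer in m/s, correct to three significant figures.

ω = 178.8 rad/s.  Crank-pin speed |V_A| = rω = 12.087 m/s, perpendicular to OA.
Rod angle: sinφ = −(r/L) sinθ ⇒ φ = -5.411°; ω_rod = −rω cosθ/√(L²−r²sin²θ) = +44.121 rad/s.
V_P = V_A + ω_rod × AP, with AP = 0.0951 m along the rod.
Components: V_Px = −rω sinθ − a·ω_rod·sinφ = -3.9359 m/s;  V_Py = rω cosθ + a·ω_rod·cosφ = -7.1069 m/s.
|V_P| = √(V_Px² + V_Py²) = 8.124 m/s.

8.12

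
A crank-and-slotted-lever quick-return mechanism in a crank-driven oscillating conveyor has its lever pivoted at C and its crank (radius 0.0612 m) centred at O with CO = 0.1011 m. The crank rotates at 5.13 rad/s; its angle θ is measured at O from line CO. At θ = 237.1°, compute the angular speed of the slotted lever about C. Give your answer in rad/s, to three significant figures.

ω = 5.13 rad/s
Crank pin A relative to C: A = (d + r cosθ, r sinθ); lever angle φ = atan2(r sinθ, d + r cosθ).
Differentiating tanφ: φ̇ = rω(d cosθ + r)/(d² + r² + 2dr cosθ).
d² + r² + 2dr cosθ = |CA|² = 0.00724506 m²;  d cosθ + r = +0.0062851 m.
|ω_lever| = |0.0612·5.13·+0.0062851| / 0.00724506 = 0.27236 rad/s.

0.272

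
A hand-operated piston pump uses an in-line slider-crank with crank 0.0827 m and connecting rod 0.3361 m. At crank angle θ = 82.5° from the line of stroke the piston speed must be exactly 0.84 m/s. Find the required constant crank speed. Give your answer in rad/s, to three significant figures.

9.92

For an in-line slider-crank, |v_piston| = rω|sinθ|·[1 + r cosθ/√(L² − r² sin²θ)].
With r = 0.0827 m, L = 0.3361 m, θ = 82.5°: the bracketed kinematic factor |dx/dθ| = 0.084708 m.
ω = v/|dx/dθ| = 0.84/0.084708 = 9.9164 rad/s.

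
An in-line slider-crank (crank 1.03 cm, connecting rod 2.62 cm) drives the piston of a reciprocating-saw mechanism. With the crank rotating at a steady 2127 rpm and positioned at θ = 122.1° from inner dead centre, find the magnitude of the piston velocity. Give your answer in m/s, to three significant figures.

1.51

ω = 2π·2127/60 = 222.7 rad/s
For an in-line slider-crank, x = r cosθ + √(L² − r² sin²θ), so v = −rω sinθ·[1 + r cosθ/√(L² − r² sin²θ)].
With r = 0.0103 m, L = 0.0262 m, θ = 122.1°: √(L² − r² sin²θ) = 0.024704 m.
v = −0.0103·222.7·0.84712·[1 + 0.0103·-0.53140/0.024704] = -1.5129 m/s.
|v| = 1.5129 m/s.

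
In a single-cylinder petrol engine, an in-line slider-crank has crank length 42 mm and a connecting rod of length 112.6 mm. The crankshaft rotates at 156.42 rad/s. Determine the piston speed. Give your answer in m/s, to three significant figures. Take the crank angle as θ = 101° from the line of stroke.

ω = 156.4 rad/s
For an in-line slider-crank, x = r cosθ + √(L² − r² sin²θ), so v = −rω sinθ·[1 + r cosθ/√(L² − r² sin²θ)].
With r = 0.042 m, L = 0.1126 m, θ = 101°: √(L² − r² sin²θ) = 0.10478 m.
v = −0.042·156.4·0.98163·[1 + 0.042·-0.19081/0.10478] = -5.9557 m/s.
|v| = 5.9557 m/s.

5.96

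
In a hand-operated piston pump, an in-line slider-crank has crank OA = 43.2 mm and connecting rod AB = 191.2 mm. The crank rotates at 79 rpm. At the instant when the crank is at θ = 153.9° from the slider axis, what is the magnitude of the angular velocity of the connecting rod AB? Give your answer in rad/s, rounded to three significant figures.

1.69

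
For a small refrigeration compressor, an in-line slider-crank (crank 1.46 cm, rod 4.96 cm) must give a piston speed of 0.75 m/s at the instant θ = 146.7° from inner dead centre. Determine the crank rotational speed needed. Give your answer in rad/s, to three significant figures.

125

For an in-line slider-crank, |v_piston| = rω|sinθ|·[1 + r cosθ/√(L² − r² sin²θ)].
With r = 0.0146 m, L = 0.0496 m, θ = 146.7°: the bracketed kinematic factor |dx/dθ| = 0.0060174 m.
ω = v/|dx/dθ| = 0.75/0.0060174 = 124.64 rad/s.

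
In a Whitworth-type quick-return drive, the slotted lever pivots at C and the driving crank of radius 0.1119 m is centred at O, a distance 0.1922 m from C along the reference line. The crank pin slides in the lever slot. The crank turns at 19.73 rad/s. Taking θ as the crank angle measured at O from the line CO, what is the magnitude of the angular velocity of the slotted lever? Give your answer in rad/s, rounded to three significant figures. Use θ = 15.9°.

ω = 19.73 rad/s
Crank pin A relative to C: A = (d + r cosθ, r sinθ); lever angle φ = atan2(r sinθ, d + r cosθ).
Differentiating tanφ: φ̇ = rω(d cosθ + r)/(d² + r² + 2dr cosθ).
d² + r² + 2dr cosθ = |CA|² = 0.0908311 m²;  d cosθ + r = +0.29675 m.
|ω_lever| = |0.1119·19.73·+0.29675| / 0.0908311 = 7.2129 rad/s.

7.21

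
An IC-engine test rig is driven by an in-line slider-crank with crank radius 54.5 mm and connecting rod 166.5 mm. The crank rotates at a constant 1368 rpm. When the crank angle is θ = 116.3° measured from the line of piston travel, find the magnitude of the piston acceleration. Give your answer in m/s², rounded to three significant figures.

ω = 2π·1368/60 = 143.3 rad/s
x(θ) = r cosθ + √(L² − r² sin²θ); with ω constant, a = ω²·d²x/dθ².
d²x/dθ² = −r cosθ − r²(cos2θ)/√u − r⁴ sin²2θ/(4u^{3/2}),  u = L² − r² sin²θ = 0.0253351 m².
Substituting r = 0.0545 m, L = 0.1665 m, θ = 116.3°: d²x/dθ² = +0.035136 m.
a = ω²·d²x/dθ² = (143.3)²·(+0.035136) = +721.08 m/s²;  |a| = 721.08 m/s².

721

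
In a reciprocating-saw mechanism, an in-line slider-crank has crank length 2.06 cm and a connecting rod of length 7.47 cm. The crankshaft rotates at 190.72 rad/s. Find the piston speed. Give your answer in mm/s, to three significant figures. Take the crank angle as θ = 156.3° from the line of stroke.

ω = 190.7 rad/s
For an in-line slider-crank, x = r cosθ + √(L² − r² sin²θ), so v = −rω sinθ·[1 + r cosθ/√(L² − r² sin²θ)].
With r = 0.0206 m, L = 0.0747 m, θ = 156.3°: √(L² − r² sin²θ) = 0.07424 m.
v = −0.0206·190.7·0.40195·[1 + 0.0206·-0.91566/0.07424] = -1.1779 m/s.
|v| = 1.1779 m/s = 1177.9 mm/s.

1180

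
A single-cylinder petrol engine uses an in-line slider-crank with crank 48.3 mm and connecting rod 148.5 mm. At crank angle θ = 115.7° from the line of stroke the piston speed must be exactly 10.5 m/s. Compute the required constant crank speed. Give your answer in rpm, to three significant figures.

2700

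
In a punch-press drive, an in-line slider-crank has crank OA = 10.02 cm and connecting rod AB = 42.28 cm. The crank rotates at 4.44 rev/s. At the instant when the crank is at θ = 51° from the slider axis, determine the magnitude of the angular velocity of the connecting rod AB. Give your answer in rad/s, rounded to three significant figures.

4.23

ω = 27.9 rad/s (converted from 4.44 rev/s).
The rod makes angle φ with the slider axis where L sinφ = r sinθ; differentiating, L cosφ·φ̇ = r ω cosθ.
L cosφ = √(L² − r² sin²θ) = 0.41557 m.
|ω_rod| = r ω |cosθ| / √(L² − r² sin²θ) = 0.1002·27.9·0.62932/0.41557 = 4.2331 rad/s.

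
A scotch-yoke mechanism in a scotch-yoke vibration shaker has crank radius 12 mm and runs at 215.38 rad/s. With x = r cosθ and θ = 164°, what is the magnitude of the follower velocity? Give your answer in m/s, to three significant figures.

ω = 215.4 rad/s
x = r cosθ ⇒ ẋ = −rω sinθ.
|v| = rω|sinθ| = 0.012·215.4·|sin 164°| = 0.7124 m/s.

0.712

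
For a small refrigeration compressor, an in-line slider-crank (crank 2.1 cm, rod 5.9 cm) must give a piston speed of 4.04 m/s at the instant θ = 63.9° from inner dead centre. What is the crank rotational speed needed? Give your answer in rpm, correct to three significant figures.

For an in-line slider-crank, |v_piston| = rω|sinθ|·[1 + r cosθ/√(L² − r² sin²θ)].
With r = 0.021 m, L = 0.059 m, θ = 63.9°: the bracketed kinematic factor |dx/dθ| = 0.021975 m.
ω = v/|dx/dθ| = 4.04/0.021975 = 183.84 rad/s.
N = 60ω/(2π) = 1755.6 rpm.

1760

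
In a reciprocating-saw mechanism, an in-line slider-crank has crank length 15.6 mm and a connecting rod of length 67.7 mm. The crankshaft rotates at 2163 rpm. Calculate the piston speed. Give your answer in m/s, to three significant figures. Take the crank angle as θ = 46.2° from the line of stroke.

2.96

ω = 2π·2163/60 = 226.5 rad/s
For an in-line slider-crank, x = r cosθ + √(L² − r² sin²θ), so v = −rω sinθ·[1 + r cosθ/√(L² − r² sin²θ)].
With r = 0.0156 m, L = 0.0677 m, θ = 46.2°: √(L² − r² sin²θ) = 0.066757 m.
v = −0.0156·226.5·0.72176·[1 + 0.0156·0.69214/0.066757] = -2.9629 m/s.
|v| = 2.9629 m/s.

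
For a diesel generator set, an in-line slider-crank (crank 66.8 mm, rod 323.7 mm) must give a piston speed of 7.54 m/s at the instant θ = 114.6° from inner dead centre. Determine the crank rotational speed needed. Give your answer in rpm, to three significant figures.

1300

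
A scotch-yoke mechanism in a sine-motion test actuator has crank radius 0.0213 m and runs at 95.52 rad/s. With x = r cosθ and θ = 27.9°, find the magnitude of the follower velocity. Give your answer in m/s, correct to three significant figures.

0.952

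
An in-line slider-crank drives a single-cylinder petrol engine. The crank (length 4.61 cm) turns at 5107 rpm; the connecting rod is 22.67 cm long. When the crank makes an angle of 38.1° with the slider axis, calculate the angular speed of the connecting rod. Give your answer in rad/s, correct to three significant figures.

86.3

ω = 534.8 rad/s (converted from 5107 rpm).
The rod makes angle φ with the slider axis where L sinφ = r sinθ; differentiating, L cosφ·φ̇ = r ω cosθ.
L cosφ = √(L² − r² sin²θ) = 0.22491 m.
|ω_rod| = r ω |cosθ| / √(L² − r² sin²θ) = 0.0461·534.8·0.78694/0.22491 = 86.264 rad/s.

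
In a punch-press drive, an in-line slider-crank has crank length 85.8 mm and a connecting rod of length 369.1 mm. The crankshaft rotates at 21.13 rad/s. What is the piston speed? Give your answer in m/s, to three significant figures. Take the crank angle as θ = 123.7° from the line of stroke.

ω = 21.13 rad/s
For an in-line slider-crank, x = r cosθ + √(L² − r² sin²θ), so v = −rω sinθ·[1 + r cosθ/√(L² − r² sin²θ)].
With r = 0.0858 m, L = 0.3691 m, θ = 123.7°: √(L² − r² sin²θ) = 0.36213 m.
v = −0.0858·21.13·0.83195·[1 + 0.0858·-0.55484/0.36213] = -1.31 m/s.
|v| = 1.31 m/s.

1.31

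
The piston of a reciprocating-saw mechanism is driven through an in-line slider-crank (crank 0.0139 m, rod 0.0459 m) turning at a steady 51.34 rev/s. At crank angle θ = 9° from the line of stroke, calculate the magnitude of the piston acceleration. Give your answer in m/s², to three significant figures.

1850

ω = 2π·51.3 = 322.6 rad/s
x(θ) = r cosθ + √(L² − r² sin²θ); with ω constant, a = ω²·d²x/dθ².
d²x/dθ² = −r cosθ − r²(cos2θ)/√u − r⁴ sin²2θ/(4u^{3/2}),  u = L² − r² sin²θ = 0.00210208 m².
Substituting r = 0.0139 m, L = 0.0459 m, θ = 9°: d²x/dθ² = -0.017746 m.
a = ω²·d²x/dθ² = (322.6)²·(-0.017746) = -1846.6 m/s²;  |a| = 1846.6 m/s².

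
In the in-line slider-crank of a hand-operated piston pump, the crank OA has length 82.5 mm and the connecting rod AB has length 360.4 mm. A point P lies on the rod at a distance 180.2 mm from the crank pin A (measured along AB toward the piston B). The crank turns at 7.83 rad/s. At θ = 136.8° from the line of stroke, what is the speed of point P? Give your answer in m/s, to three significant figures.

ω = 7.83 rad/s.  Crank-pin speed |V_A| = rω = 0.64598 m/s, perpendicular to OA.
Rod angle: sinφ = −(r/L) sinθ ⇒ φ = -9.015°; ω_rod = −rω cosθ/√(L²−r²sin²θ) = +1.3229 rad/s.
V_P = V_A + ω_rod × AP, with AP = 0.1802 m along the rod.
Components: V_Px = −rω sinθ − a·ω_rod·sinφ = -0.40484 m/s;  V_Py = rω cosθ + a·ω_rod·cosφ = -0.23545 m/s.
|V_P| = √(V_Px² + V_Py²) = 0.46833 m/s.

0.468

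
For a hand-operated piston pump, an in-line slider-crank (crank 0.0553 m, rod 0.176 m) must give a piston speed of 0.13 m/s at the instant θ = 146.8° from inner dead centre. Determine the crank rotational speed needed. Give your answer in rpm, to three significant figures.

55.9

For an in-line slider-crank, |v_piston| = rω|sinθ|·[1 + r cosθ/√(L² − r² sin²θ)].
With r = 0.0553 m, L = 0.176 m, θ = 146.8°: the bracketed kinematic factor |dx/dθ| = 0.022199 m.
ω = v/|dx/dθ| = 0.13/0.022199 = 5.8562 rad/s.
N = 60ω/(2π) = 55.923 rpm.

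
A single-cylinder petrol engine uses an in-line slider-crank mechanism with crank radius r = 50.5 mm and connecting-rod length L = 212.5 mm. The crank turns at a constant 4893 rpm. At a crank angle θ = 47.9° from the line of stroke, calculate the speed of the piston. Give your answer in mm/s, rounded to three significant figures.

22300

ω = 2π·4893/60 = 512.4 rad/s
For an in-line slider-crank, x = r cosθ + √(L² − r² sin²θ), so v = −rω sinθ·[1 + r cosθ/√(L² − r² sin²θ)].
With r = 0.0505 m, L = 0.2125 m, θ = 47.9°: √(L² − r² sin²θ) = 0.20917 m.
v = −0.0505·512.4·0.74198·[1 + 0.0505·0.67043/0.20917] = -22.307 m/s.
|v| = 22.307 m/s = 22307 mm/s.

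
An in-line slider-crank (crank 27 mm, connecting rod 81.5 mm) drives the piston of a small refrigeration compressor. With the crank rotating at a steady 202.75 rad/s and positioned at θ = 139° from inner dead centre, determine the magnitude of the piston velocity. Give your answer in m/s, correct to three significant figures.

2.67

ω = 202.8 rad/s
For an in-line slider-crank, x = r cosθ + √(L² − r² sin²θ), so v = −rω sinθ·[1 + r cosθ/√(L² − r² sin²θ)].
With r = 0.027 m, L = 0.0815 m, θ = 139°: √(L² − r² sin²θ) = 0.079552 m.
v = −0.027·202.8·0.65606·[1 + 0.027·-0.75471/0.079552] = -2.6715 m/s.
|v| = 2.6715 m/s.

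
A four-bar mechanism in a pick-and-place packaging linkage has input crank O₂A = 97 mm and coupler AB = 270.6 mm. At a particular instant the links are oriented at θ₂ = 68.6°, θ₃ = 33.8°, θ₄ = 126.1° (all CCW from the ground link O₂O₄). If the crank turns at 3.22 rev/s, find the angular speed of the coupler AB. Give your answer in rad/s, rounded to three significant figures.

6.12

ω₂ = 20.23 rad/s (from 3.22 rev/s).
Differentiating the loop-closure r₂e^{iθ₂}+r₃e^{iθ₃}=r₁+r₄e^{iθ₄} gives r₂ω₂e^{iθ₂}+r₃ω₃e^{iθ₃}=r₄ω₄e^{iθ₄}.
Eliminating the other unknown: ω₃ = r₂ω₂ sin(θ₄−θ₂) / [r₃ sin(θ₃−θ₄)].
Numerator sine = +0.84339; denominator sine = -0.99919.
Result = 0.097·20.23·(+0.84339) / (0.2706·(-0.99919)) = -6.1215 rad/s; magnitude 6.1215 rad/s.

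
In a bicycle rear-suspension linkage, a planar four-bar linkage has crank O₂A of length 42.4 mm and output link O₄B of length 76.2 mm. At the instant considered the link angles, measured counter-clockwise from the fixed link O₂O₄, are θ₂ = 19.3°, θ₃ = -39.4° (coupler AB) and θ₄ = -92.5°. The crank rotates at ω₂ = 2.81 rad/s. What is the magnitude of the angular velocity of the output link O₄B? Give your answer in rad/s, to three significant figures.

ω₂ = 2.81 rad/s
Differentiating the loop-closure r₂e^{iθ₂}+r₃e^{iθ₃}=r₁+r₄e^{iθ₄} gives r₂ω₂e^{iθ₂}+r₃ω₃e^{iθ₃}=r₄ω₄e^{iθ₄}.
Eliminating the other unknown: ω₄ = r₂ω₂ sin(θ₂−θ₃) / [r₄ sin(θ₄−θ₃)].
Numerator sine = +0.85446; denominator sine = -0.79968.
Result = 0.0424·2.81·(+0.85446) / (0.0762·(-0.79968)) = -1.6707 rad/s; magnitude 1.6707 rad/s.

1.67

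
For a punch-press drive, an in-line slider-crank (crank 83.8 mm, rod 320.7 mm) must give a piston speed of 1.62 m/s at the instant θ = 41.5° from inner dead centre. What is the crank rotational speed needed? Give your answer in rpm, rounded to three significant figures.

232

For an in-line slider-crank, |v_piston| = rω|sinθ|·[1 + r cosθ/√(L² − r² sin²θ)].
With r = 0.0838 m, L = 0.3207 m, θ = 41.5°: the bracketed kinematic factor |dx/dθ| = 0.066561 m.
ω = v/|dx/dθ| = 1.62/0.066561 = 24.338 rad/s.
N = 60ω/(2π) = 232.42 rpm.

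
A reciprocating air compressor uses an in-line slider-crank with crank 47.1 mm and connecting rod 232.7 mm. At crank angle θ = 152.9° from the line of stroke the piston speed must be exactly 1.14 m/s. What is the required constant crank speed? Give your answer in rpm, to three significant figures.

619

For an in-line slider-crank, |v_piston| = rω|sinθ|·[1 + r cosθ/√(L² − r² sin²θ)].
With r = 0.0471 m, L = 0.2327 m, θ = 152.9°: the bracketed kinematic factor |dx/dθ| = 0.017574 m.
ω = v/|dx/dθ| = 1.14/0.017574 = 64.87 rad/s.
N = 60ω/(2π) = 619.46 rpm.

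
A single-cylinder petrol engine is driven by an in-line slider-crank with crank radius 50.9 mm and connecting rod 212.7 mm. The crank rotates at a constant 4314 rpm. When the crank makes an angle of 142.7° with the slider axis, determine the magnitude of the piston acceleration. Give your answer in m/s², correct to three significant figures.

ω = 2π·4314/60 = 451.8 rad/s
x(θ) = r cosθ + √(L² − r² sin²θ); with ω constant, a = ω²·d²x/dθ².
d²x/dθ² = −r cosθ − r²(cos2θ)/√u − r⁴ sin²2θ/(4u^{3/2}),  u = L² − r² sin²θ = 0.0442899 m².
Substituting r = 0.0509 m, L = 0.2127 m, θ = 142.7°: d²x/dθ² = +0.037053 m.
a = ω²·d²x/dθ² = (451.8)²·(+0.037053) = +7562.1 m/s²;  |a| = 7562.1 m/s².

7560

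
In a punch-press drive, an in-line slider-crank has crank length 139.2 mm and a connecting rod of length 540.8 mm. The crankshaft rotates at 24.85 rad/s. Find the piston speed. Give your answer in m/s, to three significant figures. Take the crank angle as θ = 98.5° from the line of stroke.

3.29

ω = 24.85 rad/s
For an in-line slider-crank, x = r cosθ + √(L² − r² sin²θ), so v = −rω sinθ·[1 + r cosθ/√(L² − r² sin²θ)].
With r = 0.1392 m, L = 0.5408 m, θ = 98.5°: √(L² − r² sin²θ) = 0.52298 m.
v = −0.1392·24.85·0.98902·[1 + 0.1392·-0.14781/0.52298] = -3.2865 m/s.
|v| = 3.2865 m/s.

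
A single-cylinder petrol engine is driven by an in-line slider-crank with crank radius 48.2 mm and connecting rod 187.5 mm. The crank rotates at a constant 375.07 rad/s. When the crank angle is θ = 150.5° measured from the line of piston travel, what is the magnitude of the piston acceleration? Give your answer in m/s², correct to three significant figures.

ω = 375.1 rad/s
x(θ) = r cosθ + √(L² − r² sin²θ); with ω constant, a = ω²·d²x/dθ².
d²x/dθ² = −r cosθ − r²(cos2θ)/√u − r⁴ sin²2θ/(4u^{3/2}),  u = L² − r² sin²θ = 0.0345929 m².
Substituting r = 0.0482 m, L = 0.1875 m, θ = 150.5°: d²x/dθ² = +0.035364 m.
a = ω²·d²x/dθ² = (375.1)²·(+0.035364) = +4974.9 m/s²;  |a| = 4974.9 m/s².

4970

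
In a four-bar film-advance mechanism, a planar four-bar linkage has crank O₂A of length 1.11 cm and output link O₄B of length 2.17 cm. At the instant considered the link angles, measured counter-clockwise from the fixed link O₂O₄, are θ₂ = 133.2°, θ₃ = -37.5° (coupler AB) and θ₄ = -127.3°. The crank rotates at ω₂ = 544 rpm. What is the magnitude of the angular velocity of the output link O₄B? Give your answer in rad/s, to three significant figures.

4.71

ω₂ = 56.97 rad/s (from 544 rpm).
Differentiating the loop-closure r₂e^{iθ₂}+r₃e^{iθ₃}=r₁+r₄e^{iθ₄} gives r₂ω₂e^{iθ₂}+r₃ω₃e^{iθ₃}=r₄ω₄e^{iθ₄}.
Eliminating the other unknown: ω₄ = r₂ω₂ sin(θ₂−θ₃) / [r₄ sin(θ₄−θ₃)].
Numerator sine = +0.16160; denominator sine = -0.99999.
Result = 0.0111·56.97·(+0.16160) / (0.0217·(-0.99999)) = -4.7092 rad/s; magnitude 4.7092 rad/s.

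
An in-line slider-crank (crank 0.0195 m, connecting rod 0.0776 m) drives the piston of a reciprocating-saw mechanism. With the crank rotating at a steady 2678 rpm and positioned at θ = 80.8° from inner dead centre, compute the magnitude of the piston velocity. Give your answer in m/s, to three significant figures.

ω = 2π·2678/60 = 280.4 rad/s
For an in-line slider-crank, x = r cosθ + √(L² − r² sin²θ), so v = −rω sinθ·[1 + r cosθ/√(L² − r² sin²θ)].
With r = 0.0195 m, L = 0.0776 m, θ = 80.8°: √(L² − r² sin²θ) = 0.075175 m.
v = −0.0195·280.4·0.98714·[1 + 0.0195·0.15988/0.075175] = -5.6221 m/s.
|v| = 5.6221 m/s.

5.62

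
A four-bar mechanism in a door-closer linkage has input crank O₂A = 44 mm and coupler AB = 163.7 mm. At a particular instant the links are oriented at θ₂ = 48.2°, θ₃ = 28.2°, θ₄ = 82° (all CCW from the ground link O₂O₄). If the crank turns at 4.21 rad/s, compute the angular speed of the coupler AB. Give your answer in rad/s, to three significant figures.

0.780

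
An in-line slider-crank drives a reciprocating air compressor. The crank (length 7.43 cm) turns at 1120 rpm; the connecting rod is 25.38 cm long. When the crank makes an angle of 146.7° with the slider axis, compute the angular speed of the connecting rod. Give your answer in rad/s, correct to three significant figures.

ω = 117.3 rad/s (converted from 1120 rpm).
The rod makes angle φ with the slider axis where L sinφ = r sinθ; differentiating, L cosφ·φ̇ = r ω cosθ.
L cosφ = √(L² − r² sin²θ) = 0.2505 m.
|ω_rod| = r ω |cosθ| / √(L² − r² sin²θ) = 0.0743·117.3·0.83581/0.2505 = 29.076 rad/s.

29.1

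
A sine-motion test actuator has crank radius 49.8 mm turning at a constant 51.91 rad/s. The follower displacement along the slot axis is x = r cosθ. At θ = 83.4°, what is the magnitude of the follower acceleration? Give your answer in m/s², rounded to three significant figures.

15.4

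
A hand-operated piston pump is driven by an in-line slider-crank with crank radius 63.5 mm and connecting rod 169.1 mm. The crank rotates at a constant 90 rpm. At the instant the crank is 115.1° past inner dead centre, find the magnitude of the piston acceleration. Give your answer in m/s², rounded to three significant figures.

3.78

ω = 2π·90/60 = 9.425 rad/s
x(θ) = r cosθ + √(L² − r² sin²θ); with ω constant, a = ω²·d²x/dθ².
d²x/dθ² = −r cosθ − r²(cos2θ)/√u − r⁴ sin²2θ/(4u^{3/2}),  u = L² − r² sin²θ = 0.0252881 m².
Substituting r = 0.0635 m, L = 0.1691 m, θ = 115.1°: d²x/dθ² = +0.042571 m.
a = ω²·d²x/dθ² = (9.425)²·(+0.042571) = +3.7814 m/s²;  |a| = 3.7814 m/s².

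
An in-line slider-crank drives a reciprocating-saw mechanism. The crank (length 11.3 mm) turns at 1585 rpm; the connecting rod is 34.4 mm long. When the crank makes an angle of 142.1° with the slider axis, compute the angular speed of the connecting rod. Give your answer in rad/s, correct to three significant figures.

43.9

ω = 166 rad/s (converted from 1585 rpm).
The rod makes angle φ with the slider axis where L sinφ = r sinθ; differentiating, L cosφ·φ̇ = r ω cosθ.
L cosφ = √(L² − r² sin²θ) = 0.033692 m.
|ω_rod| = r ω |cosθ| / √(L² − r² sin²θ) = 0.0113·166·0.78908/0.033692 = 43.927 rad/s.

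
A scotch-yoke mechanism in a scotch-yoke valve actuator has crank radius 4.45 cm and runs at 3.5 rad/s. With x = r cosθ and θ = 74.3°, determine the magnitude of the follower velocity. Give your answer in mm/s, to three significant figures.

150

ω = 3.5 rad/s
x = r cosθ ⇒ ẋ = −rω sinθ.
|v| = rω|sinθ| = 0.0445·3.5·|sin 74.3°| = 0.14994 m/s = 149.94 mm/s.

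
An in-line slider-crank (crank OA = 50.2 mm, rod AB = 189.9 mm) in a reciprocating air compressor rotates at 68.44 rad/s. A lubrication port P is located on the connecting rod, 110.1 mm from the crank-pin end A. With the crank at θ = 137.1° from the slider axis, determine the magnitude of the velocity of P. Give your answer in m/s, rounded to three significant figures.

2.33

ω = 68.44 rad/s.  Crank-pin speed |V_A| = rω = 3.4357 m/s, perpendicular to OA.
Rod angle: sinφ = −(r/L) sinθ ⇒ φ = -10.367°; ω_rod = −rω cosθ/√(L²−r²sin²θ) = +13.473 rad/s.
V_P = V_A + ω_rod × AP, with AP = 0.1101 m along the rod.
Components: V_Px = −rω sinθ − a·ω_rod·sinφ = -2.0718 m/s;  V_Py = rω cosθ + a·ω_rod·cosφ = -1.0576 m/s.
|V_P| = √(V_Px² + V_Py²) = 2.3261 m/s.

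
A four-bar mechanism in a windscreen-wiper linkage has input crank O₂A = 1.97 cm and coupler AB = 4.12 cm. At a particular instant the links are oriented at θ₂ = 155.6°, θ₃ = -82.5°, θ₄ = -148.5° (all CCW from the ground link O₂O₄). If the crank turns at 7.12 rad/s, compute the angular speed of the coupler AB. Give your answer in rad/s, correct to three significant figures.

3.09

ω₂ = 7.12 rad/s
Differentiating the loop-closure r₂e^{iθ₂}+r₃e^{iθ₃}=r₁+r₄e^{iθ₄} gives r₂ω₂e^{iθ₂}+r₃ω₃e^{iθ₃}=r₄ω₄e^{iθ₄}.
Eliminating the other unknown: ω₃ = r₂ω₂ sin(θ₄−θ₂) / [r₃ sin(θ₃−θ₄)].
Numerator sine = +0.82806; denominator sine = +0.91355.
Result = 0.0197·7.12·(+0.82806) / (0.0412·(+0.91355)) = +3.0859 rad/s; magnitude 3.0859 rad/s.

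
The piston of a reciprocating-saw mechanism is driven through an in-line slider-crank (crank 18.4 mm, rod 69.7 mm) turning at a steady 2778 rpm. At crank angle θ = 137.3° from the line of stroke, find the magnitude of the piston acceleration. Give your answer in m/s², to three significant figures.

ω = 2π·2778/60 = 290.9 rad/s
x(θ) = r cosθ + √(L² − r² sin²θ); with ω constant, a = ω²·d²x/dθ².
d²x/dθ² = −r cosθ − r²(cos2θ)/√u − r⁴ sin²2θ/(4u^{3/2}),  u = L² − r² sin²θ = 0.00470239 m².
Substituting r = 0.0184 m, L = 0.0697 m, θ = 137.3°: d²x/dθ² = +0.013038 m.
a = ω²·d²x/dθ² = (290.9)²·(+0.013038) = +1103.4 m/s²;  |a| = 1103.4 m/s².

1100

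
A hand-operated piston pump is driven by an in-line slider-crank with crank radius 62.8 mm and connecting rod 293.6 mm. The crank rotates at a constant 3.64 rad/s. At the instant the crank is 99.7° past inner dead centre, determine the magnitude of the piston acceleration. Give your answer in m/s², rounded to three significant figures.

0.312

ω = 3.64 rad/s
x(θ) = r cosθ + √(L² − r² sin²θ); with ω constant, a = ω²·d²x/dθ².
d²x/dθ² = −r cosθ − r²(cos2θ)/√u − r⁴ sin²2θ/(4u^{3/2}),  u = L² − r² sin²θ = 0.0823691 m².
Substituting r = 0.0628 m, L = 0.2936 m, θ = 99.7°: d²x/dθ² = +0.023524 m.
a = ω²·d²x/dθ² = (3.64)²·(+0.023524) = +0.31169 m/s²;  |a| = 0.31169 m/s².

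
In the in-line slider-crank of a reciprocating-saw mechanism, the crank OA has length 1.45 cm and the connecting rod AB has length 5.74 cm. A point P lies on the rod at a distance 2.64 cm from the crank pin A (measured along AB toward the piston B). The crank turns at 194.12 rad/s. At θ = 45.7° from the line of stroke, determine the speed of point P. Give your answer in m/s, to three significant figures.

2.43

ω = 194.1 rad/s.  Crank-pin speed |V_A| = rω = 2.8147 m/s, perpendicular to OA.
Rod angle: sinφ = −(r/L) sinθ ⇒ φ = -10.416°; ω_rod = −rω cosθ/√(L²−r²sin²θ) = -34.822 rad/s.
V_P = V_A + ω_rod × AP, with AP = 0.0264 m along the rod.
Components: V_Px = −rω sinθ − a·ω_rod·sinφ = -2.1807 m/s;  V_Py = rω cosθ + a·ω_rod·cosφ = +1.0617 m/s.
|V_P| = √(V_Px² + V_Py²) = 2.4254 m/s.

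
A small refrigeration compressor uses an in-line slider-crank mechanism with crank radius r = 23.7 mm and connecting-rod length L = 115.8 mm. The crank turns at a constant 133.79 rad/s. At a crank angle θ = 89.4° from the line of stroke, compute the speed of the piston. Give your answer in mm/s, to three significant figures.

3180

ω = 133.8 rad/s
For an in-line slider-crank, x = r cosθ + √(L² − r² sin²θ), so v = −rω sinθ·[1 + r cosθ/√(L² − r² sin²θ)].
With r = 0.0237 m, L = 0.1158 m, θ = 89.4°: √(L² − r² sin²θ) = 0.11335 m.
v = −0.0237·133.8·0.99995·[1 + 0.0237·0.01047/0.11335] = -3.1776 m/s.
|v| = 3.1776 m/s = 3177.6 mm/s.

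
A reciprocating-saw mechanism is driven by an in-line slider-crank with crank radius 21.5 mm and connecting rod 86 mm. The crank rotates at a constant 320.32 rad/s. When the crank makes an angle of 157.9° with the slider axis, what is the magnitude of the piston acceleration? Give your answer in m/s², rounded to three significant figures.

ω = 320.3 rad/s
x(θ) = r cosθ + √(L² − r² sin²θ); with ω constant, a = ω²·d²x/dθ².
d²x/dθ² = −r cosθ − r²(cos2θ)/√u − r⁴ sin²2θ/(4u^{3/2}),  u = L² − r² sin²θ = 0.00733057 m².
Substituting r = 0.0215 m, L = 0.086 m, θ = 157.9°: d²x/dθ² = +0.016008 m.
a = ω²·d²x/dθ² = (320.3)²·(+0.016008) = +1642.5 m/s²;  |a| = 1642.5 m/s².

1640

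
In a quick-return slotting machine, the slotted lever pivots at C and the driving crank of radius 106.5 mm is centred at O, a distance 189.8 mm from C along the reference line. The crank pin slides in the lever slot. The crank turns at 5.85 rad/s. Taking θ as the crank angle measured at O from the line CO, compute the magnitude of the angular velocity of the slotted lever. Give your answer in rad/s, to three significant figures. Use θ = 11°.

2.10

ω = 5.85 rad/s
Crank pin A relative to C: A = (d + r cosθ, r sinθ); lever angle φ = atan2(r sinθ, d + r cosθ).
Differentiating tanφ: φ̇ = rω(d cosθ + r)/(d² + r² + 2dr cosθ).
d² + r² + 2dr cosθ = |CA|² = 0.0870509 m²;  d cosθ + r = +0.29281 m.
|ω_lever| = |0.1065·5.85·+0.29281| / 0.0870509 = 2.0957 rad/s.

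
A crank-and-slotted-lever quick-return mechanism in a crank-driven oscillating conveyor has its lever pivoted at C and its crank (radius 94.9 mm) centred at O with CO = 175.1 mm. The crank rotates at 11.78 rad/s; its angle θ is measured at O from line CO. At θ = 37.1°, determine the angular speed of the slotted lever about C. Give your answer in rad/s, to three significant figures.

ω = 11.78 rad/s
Crank pin A relative to C: A = (d + r cosθ, r sinθ); lever angle φ = atan2(r sinθ, d + r cosθ).
Differentiating tanφ: φ̇ = rω(d cosθ + r)/(d² + r² + 2dr cosθ).
d² + r² + 2dr cosθ = |CA|² = 0.0661729 m²;  d cosθ + r = +0.23456 m.
|ω_lever| = |0.0949·11.78·+0.23456| / 0.0661729 = 3.9626 rad/s.

3.96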